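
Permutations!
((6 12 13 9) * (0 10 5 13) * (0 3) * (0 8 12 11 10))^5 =((3 8 12)(5 13 9 6 11 10))^5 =(3 12 8)(5 10 11 6 9 13)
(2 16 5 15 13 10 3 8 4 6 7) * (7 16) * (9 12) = (2 7)(3 8 4 6 16 5 15 13 10)(9 12) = [0, 1, 7, 8, 6, 15, 16, 2, 4, 12, 3, 11, 9, 10, 14, 13, 5]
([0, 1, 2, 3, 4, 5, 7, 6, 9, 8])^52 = (9)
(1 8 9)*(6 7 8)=(1 6 7 8 9)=[0, 6, 2, 3, 4, 5, 7, 8, 9, 1]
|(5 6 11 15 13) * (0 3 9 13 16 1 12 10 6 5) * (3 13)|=14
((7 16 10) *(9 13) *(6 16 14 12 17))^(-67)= (6 7 17 10 12 16 14)(9 13)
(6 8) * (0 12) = (0 12)(6 8) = [12, 1, 2, 3, 4, 5, 8, 7, 6, 9, 10, 11, 0]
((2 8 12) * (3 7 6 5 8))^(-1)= (2 12 8 5 6 7 3)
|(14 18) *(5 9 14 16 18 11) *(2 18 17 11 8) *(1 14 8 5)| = |(1 14 5 9 8 2 18 16 17 11)| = 10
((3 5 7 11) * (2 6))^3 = (2 6)(3 11 7 5)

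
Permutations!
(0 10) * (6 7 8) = [10, 1, 2, 3, 4, 5, 7, 8, 6, 9, 0] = (0 10)(6 7 8)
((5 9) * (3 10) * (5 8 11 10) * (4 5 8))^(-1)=((3 8 11 10)(4 5 9))^(-1)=(3 10 11 8)(4 9 5)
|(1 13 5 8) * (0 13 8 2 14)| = 10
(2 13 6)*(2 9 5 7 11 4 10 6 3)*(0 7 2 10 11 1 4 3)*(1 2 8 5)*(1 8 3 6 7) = (0 1 4 11 6 9 8 5 3 10 7 2 13) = [1, 4, 13, 10, 11, 3, 9, 2, 5, 8, 7, 6, 12, 0]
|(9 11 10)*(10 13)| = |(9 11 13 10)| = 4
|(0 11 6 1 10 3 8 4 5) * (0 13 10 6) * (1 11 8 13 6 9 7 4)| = 9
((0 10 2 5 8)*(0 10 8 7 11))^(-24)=(0 5 8 7 10 11 2)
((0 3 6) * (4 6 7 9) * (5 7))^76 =((0 3 5 7 9 4 6))^76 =(0 6 4 9 7 5 3)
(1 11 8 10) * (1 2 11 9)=(1 9)(2 11 8 10)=[0, 9, 11, 3, 4, 5, 6, 7, 10, 1, 2, 8]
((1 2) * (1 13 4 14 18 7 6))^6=(1 7 14 13)(2 6 18 4)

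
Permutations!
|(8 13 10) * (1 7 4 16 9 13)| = 8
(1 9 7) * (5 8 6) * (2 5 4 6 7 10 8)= [0, 9, 5, 3, 6, 2, 4, 1, 7, 10, 8]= (1 9 10 8 7)(2 5)(4 6)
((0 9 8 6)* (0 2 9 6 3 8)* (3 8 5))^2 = ((0 6 2 9)(3 5))^2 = (0 2)(6 9)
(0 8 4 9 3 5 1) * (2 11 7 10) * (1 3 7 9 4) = (0 8 1)(2 11 9 7 10)(3 5) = [8, 0, 11, 5, 4, 3, 6, 10, 1, 7, 2, 9]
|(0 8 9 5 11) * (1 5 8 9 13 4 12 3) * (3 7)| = 11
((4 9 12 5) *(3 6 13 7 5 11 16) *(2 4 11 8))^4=(2 8 12 9 4)(3 5 6 11 13 16 7)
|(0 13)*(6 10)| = |(0 13)(6 10)| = 2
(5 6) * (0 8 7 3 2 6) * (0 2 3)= [8, 1, 6, 3, 4, 2, 5, 0, 7]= (0 8 7)(2 6 5)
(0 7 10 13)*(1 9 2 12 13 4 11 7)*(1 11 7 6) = (0 11 6 1 9 2 12 13)(4 7 10) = [11, 9, 12, 3, 7, 5, 1, 10, 8, 2, 4, 6, 13, 0]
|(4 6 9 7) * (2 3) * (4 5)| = 10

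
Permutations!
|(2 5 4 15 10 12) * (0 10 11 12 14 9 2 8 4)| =30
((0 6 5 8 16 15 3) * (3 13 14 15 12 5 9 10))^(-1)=(0 3 10 9 6)(5 12 16 8)(13 15 14)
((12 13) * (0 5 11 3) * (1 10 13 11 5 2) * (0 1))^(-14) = ((0 2)(1 10 13 12 11 3))^(-14) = (1 11 13)(3 12 10)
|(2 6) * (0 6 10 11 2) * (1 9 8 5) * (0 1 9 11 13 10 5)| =8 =|(0 6 1 11 2 5 9 8)(10 13)|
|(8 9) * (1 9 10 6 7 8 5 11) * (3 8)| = |(1 9 5 11)(3 8 10 6 7)| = 20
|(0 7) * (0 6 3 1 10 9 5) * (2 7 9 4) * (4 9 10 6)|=|(0 10 9 5)(1 6 3)(2 7 4)|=12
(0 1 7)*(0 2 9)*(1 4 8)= (0 4 8 1 7 2 9)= [4, 7, 9, 3, 8, 5, 6, 2, 1, 0]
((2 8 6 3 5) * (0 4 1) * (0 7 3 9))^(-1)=(0 9 6 8 2 5 3 7 1 4)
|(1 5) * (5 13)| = |(1 13 5)| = 3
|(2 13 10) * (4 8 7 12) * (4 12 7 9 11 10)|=|(2 13 4 8 9 11 10)|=7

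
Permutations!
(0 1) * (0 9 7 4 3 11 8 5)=(0 1 9 7 4 3 11 8 5)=[1, 9, 2, 11, 3, 0, 6, 4, 5, 7, 10, 8]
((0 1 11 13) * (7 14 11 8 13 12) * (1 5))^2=((0 5 1 8 13)(7 14 11 12))^2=(0 1 13 5 8)(7 11)(12 14)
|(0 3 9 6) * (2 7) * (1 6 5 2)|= |(0 3 9 5 2 7 1 6)|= 8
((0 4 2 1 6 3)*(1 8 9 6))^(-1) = ((0 4 2 8 9 6 3))^(-1) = (0 3 6 9 8 2 4)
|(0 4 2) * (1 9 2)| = 5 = |(0 4 1 9 2)|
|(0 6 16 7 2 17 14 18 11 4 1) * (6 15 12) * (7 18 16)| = 13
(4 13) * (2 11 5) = [0, 1, 11, 3, 13, 2, 6, 7, 8, 9, 10, 5, 12, 4] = (2 11 5)(4 13)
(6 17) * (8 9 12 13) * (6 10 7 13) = (6 17 10 7 13 8 9 12) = [0, 1, 2, 3, 4, 5, 17, 13, 9, 12, 7, 11, 6, 8, 14, 15, 16, 10]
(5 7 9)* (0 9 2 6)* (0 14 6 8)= (0 9 5 7 2 8)(6 14)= [9, 1, 8, 3, 4, 7, 14, 2, 0, 5, 10, 11, 12, 13, 6]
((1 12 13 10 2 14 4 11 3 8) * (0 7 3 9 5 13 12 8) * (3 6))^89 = (0 7 6 3)(1 8)(2 14 4 11 9 5 13 10)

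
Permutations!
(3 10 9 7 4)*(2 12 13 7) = (2 12 13 7 4 3 10 9) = [0, 1, 12, 10, 3, 5, 6, 4, 8, 2, 9, 11, 13, 7]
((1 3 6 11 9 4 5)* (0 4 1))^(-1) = (0 5 4)(1 9 11 6 3)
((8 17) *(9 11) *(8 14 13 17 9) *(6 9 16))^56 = (6 9 11 8 16)(13 14 17)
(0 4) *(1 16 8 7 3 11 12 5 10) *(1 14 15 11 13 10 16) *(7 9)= [4, 1, 2, 13, 0, 16, 6, 3, 9, 7, 14, 12, 5, 10, 15, 11, 8]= (0 4)(3 13 10 14 15 11 12 5 16 8 9 7)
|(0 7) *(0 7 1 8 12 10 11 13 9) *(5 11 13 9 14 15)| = |(0 1 8 12 10 13 14 15 5 11 9)| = 11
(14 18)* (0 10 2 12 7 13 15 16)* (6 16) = [10, 1, 12, 3, 4, 5, 16, 13, 8, 9, 2, 11, 7, 15, 18, 6, 0, 17, 14] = (0 10 2 12 7 13 15 6 16)(14 18)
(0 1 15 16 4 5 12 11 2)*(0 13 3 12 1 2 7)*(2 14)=(0 14 2 13 3 12 11 7)(1 15 16 4 5)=[14, 15, 13, 12, 5, 1, 6, 0, 8, 9, 10, 7, 11, 3, 2, 16, 4]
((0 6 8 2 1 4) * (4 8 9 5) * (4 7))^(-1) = ((0 6 9 5 7 4)(1 8 2))^(-1) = (0 4 7 5 9 6)(1 2 8)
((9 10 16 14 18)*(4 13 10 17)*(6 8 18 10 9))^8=(6 18 8)(10 14 16)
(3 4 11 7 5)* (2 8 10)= (2 8 10)(3 4 11 7 5)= [0, 1, 8, 4, 11, 3, 6, 5, 10, 9, 2, 7]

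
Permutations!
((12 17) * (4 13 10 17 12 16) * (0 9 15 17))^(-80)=((0 9 15 17 16 4 13 10))^(-80)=(17)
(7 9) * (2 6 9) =(2 6 9 7) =[0, 1, 6, 3, 4, 5, 9, 2, 8, 7]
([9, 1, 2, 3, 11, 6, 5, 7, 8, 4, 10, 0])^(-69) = [11, 1, 2, 3, 9, 6, 5, 7, 8, 0, 10, 4]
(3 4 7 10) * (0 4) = (0 4 7 10 3) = [4, 1, 2, 0, 7, 5, 6, 10, 8, 9, 3]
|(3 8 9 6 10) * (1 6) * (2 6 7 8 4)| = 20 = |(1 7 8 9)(2 6 10 3 4)|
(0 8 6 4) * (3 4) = [8, 1, 2, 4, 0, 5, 3, 7, 6] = (0 8 6 3 4)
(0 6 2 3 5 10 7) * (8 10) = (0 6 2 3 5 8 10 7) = [6, 1, 3, 5, 4, 8, 2, 0, 10, 9, 7]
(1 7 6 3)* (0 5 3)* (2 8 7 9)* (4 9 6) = [5, 6, 8, 1, 9, 3, 0, 4, 7, 2] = (0 5 3 1 6)(2 8 7 4 9)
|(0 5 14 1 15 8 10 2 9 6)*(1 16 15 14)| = |(0 5 1 14 16 15 8 10 2 9 6)| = 11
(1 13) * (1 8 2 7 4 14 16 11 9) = (1 13 8 2 7 4 14 16 11 9) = [0, 13, 7, 3, 14, 5, 6, 4, 2, 1, 10, 9, 12, 8, 16, 15, 11]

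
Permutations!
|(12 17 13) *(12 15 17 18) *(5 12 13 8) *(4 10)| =|(4 10)(5 12 18 13 15 17 8)| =14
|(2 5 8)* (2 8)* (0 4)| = 2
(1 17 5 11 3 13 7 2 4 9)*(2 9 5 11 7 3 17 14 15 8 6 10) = [0, 14, 4, 13, 5, 7, 10, 9, 6, 1, 2, 17, 12, 3, 15, 8, 16, 11] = (1 14 15 8 6 10 2 4 5 7 9)(3 13)(11 17)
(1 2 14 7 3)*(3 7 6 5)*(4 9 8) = [0, 2, 14, 1, 9, 3, 5, 7, 4, 8, 10, 11, 12, 13, 6] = (1 2 14 6 5 3)(4 9 8)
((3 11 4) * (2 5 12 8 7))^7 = (2 12 7 5 8)(3 11 4)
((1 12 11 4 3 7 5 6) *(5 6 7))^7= (1 6 7 5 3 4 11 12)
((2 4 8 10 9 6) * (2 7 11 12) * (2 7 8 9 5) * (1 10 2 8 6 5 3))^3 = (12)(2 5 4 8 9)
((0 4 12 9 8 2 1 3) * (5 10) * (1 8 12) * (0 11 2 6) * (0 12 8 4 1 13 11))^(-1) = (0 3 1)(2 11 13 4)(5 10)(6 8 9 12)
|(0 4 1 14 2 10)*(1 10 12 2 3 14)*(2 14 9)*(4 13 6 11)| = |(0 13 6 11 4 10)(2 12 14 3 9)| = 30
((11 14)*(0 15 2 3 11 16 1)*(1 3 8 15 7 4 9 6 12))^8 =(16)(0 7 4 9 6 12 1)(2 15 8)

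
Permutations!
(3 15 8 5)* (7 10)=[0, 1, 2, 15, 4, 3, 6, 10, 5, 9, 7, 11, 12, 13, 14, 8]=(3 15 8 5)(7 10)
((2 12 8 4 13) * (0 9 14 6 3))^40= (14)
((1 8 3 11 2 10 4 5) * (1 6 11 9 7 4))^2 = ((1 8 3 9 7 4 5 6 11 2 10))^2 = (1 3 7 5 11 10 8 9 4 6 2)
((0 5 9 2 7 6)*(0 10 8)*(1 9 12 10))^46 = (0 5 12 10 8)(1 9 2 7 6)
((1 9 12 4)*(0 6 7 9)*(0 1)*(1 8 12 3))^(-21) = ((0 6 7 9 3 1 8 12 4))^(-21) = (0 8 9)(1 7 4)(3 6 12)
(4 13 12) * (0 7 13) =(0 7 13 12 4) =[7, 1, 2, 3, 0, 5, 6, 13, 8, 9, 10, 11, 4, 12]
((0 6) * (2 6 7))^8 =(7) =((0 7 2 6))^8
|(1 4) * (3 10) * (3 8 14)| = |(1 4)(3 10 8 14)| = 4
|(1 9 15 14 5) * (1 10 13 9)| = |(5 10 13 9 15 14)| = 6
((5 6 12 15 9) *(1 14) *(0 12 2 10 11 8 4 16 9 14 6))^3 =((0 12 15 14 1 6 2 10 11 8 4 16 9 5))^3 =(0 14 2 8 9 12 1 10 4 5 15 6 11 16)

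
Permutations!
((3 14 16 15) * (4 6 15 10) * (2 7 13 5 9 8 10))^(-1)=(2 16 14 3 15 6 4 10 8 9 5 13 7)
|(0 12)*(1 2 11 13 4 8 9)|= 14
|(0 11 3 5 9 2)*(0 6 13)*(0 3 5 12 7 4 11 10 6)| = |(0 10 6 13 3 12 7 4 11 5 9 2)| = 12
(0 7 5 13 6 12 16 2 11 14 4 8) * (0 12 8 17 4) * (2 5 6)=(0 7 6 8 12 16 5 13 2 11 14)(4 17)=[7, 1, 11, 3, 17, 13, 8, 6, 12, 9, 10, 14, 16, 2, 0, 15, 5, 4]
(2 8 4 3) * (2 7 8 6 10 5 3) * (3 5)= (2 6 10 3 7 8 4)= [0, 1, 6, 7, 2, 5, 10, 8, 4, 9, 3]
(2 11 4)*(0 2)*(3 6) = (0 2 11 4)(3 6) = [2, 1, 11, 6, 0, 5, 3, 7, 8, 9, 10, 4]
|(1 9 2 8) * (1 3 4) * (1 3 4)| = 6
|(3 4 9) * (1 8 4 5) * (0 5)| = 7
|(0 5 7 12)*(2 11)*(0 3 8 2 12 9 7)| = |(0 5)(2 11 12 3 8)(7 9)| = 10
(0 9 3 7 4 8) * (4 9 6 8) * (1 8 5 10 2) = (0 6 5 10 2 1 8)(3 7 9) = [6, 8, 1, 7, 4, 10, 5, 9, 0, 3, 2]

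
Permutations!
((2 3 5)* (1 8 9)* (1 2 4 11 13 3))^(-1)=((1 8 9 2)(3 5 4 11 13))^(-1)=(1 2 9 8)(3 13 11 4 5)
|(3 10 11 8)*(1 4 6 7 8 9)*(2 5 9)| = |(1 4 6 7 8 3 10 11 2 5 9)| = 11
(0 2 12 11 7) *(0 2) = (2 12 11 7) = [0, 1, 12, 3, 4, 5, 6, 2, 8, 9, 10, 7, 11]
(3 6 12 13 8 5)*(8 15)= (3 6 12 13 15 8 5)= [0, 1, 2, 6, 4, 3, 12, 7, 5, 9, 10, 11, 13, 15, 14, 8]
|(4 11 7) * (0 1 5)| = 3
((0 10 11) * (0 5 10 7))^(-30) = ((0 7)(5 10 11))^(-30) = (11)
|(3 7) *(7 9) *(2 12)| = |(2 12)(3 9 7)| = 6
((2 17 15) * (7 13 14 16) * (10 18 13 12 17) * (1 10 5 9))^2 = (1 18 14 7 17 2 9 10 13 16 12 15 5)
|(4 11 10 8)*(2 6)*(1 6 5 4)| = 8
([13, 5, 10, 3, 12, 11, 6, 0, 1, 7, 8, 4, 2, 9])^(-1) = (0 7 9 13)(1 8 10 2 12 4 11 5)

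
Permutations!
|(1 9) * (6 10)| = |(1 9)(6 10)| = 2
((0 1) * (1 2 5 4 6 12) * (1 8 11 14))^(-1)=(0 1 14 11 8 12 6 4 5 2)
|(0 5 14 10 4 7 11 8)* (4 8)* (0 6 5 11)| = 20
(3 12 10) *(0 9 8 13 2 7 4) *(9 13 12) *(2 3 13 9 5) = (0 9 8 12 10 13 3 5 2 7 4) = [9, 1, 7, 5, 0, 2, 6, 4, 12, 8, 13, 11, 10, 3]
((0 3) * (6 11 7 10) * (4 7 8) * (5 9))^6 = ((0 3)(4 7 10 6 11 8)(5 9))^6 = (11)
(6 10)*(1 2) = [0, 2, 1, 3, 4, 5, 10, 7, 8, 9, 6] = (1 2)(6 10)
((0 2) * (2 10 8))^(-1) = (0 2 8 10)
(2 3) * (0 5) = [5, 1, 3, 2, 4, 0] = (0 5)(2 3)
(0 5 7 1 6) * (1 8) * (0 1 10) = (0 5 7 8 10)(1 6) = [5, 6, 2, 3, 4, 7, 1, 8, 10, 9, 0]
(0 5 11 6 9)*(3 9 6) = (0 5 11 3 9) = [5, 1, 2, 9, 4, 11, 6, 7, 8, 0, 10, 3]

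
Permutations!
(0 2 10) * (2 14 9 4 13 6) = (0 14 9 4 13 6 2 10) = [14, 1, 10, 3, 13, 5, 2, 7, 8, 4, 0, 11, 12, 6, 9]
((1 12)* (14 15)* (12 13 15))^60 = (15) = ((1 13 15 14 12))^60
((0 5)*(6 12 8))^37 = (0 5)(6 12 8)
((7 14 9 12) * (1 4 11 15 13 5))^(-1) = (1 5 13 15 11 4)(7 12 9 14)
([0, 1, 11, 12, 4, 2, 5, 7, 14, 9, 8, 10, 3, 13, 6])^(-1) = (2 5 6 14 8 10 11)(3 12)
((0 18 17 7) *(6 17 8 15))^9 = ((0 18 8 15 6 17 7))^9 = (0 8 6 7 18 15 17)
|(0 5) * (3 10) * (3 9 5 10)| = 4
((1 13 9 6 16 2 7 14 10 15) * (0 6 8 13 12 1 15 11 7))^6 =((0 6 16 2)(1 12)(7 14 10 11)(8 13 9))^6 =(0 16)(2 6)(7 10)(11 14)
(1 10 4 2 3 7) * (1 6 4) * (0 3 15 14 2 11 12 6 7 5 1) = (0 3 5 1 10)(2 15 14)(4 11 12 6) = [3, 10, 15, 5, 11, 1, 4, 7, 8, 9, 0, 12, 6, 13, 2, 14]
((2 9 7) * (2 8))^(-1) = (2 8 7 9) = ((2 9 7 8))^(-1)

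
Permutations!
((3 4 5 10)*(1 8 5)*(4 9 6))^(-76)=(1 3)(4 10)(5 6)(8 9)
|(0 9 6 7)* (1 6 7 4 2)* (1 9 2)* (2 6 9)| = 6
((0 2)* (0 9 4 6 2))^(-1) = (2 6 4 9)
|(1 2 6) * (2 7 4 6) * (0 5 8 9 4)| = 8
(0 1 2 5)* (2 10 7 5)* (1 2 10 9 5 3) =[2, 9, 10, 1, 4, 0, 6, 3, 8, 5, 7] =(0 2 10 7 3 1 9 5)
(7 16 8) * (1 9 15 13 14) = (1 9 15 13 14)(7 16 8) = [0, 9, 2, 3, 4, 5, 6, 16, 7, 15, 10, 11, 12, 14, 1, 13, 8]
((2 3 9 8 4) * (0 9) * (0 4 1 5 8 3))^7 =(0 3 2 9 4)(1 5 8)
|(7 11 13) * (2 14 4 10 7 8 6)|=9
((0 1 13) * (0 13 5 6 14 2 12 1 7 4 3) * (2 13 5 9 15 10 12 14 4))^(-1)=((0 7 2 14 13 5 6 4 3)(1 9 15 10 12))^(-1)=(0 3 4 6 5 13 14 2 7)(1 12 10 15 9)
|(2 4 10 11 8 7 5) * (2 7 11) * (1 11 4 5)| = 8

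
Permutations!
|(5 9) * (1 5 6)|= 4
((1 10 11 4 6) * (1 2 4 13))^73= (1 10 11 13)(2 4 6)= ((1 10 11 13)(2 4 6))^73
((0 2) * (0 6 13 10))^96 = (0 2 6 13 10)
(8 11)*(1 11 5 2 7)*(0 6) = (0 6)(1 11 8 5 2 7) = [6, 11, 7, 3, 4, 2, 0, 1, 5, 9, 10, 8]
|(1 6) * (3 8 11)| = 6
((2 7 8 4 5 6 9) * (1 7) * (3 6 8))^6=(9)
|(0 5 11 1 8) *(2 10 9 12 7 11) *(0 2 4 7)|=|(0 5 4 7 11 1 8 2 10 9 12)|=11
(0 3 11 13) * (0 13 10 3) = (13)(3 11 10) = [0, 1, 2, 11, 4, 5, 6, 7, 8, 9, 3, 10, 12, 13]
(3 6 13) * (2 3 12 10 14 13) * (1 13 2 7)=(1 13 12 10 14 2 3 6 7)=[0, 13, 3, 6, 4, 5, 7, 1, 8, 9, 14, 11, 10, 12, 2]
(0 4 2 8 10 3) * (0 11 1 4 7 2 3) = [7, 4, 8, 11, 3, 5, 6, 2, 10, 9, 0, 1] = (0 7 2 8 10)(1 4 3 11)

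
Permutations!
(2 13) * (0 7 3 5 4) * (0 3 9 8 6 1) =(0 7 9 8 6 1)(2 13)(3 5 4) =[7, 0, 13, 5, 3, 4, 1, 9, 6, 8, 10, 11, 12, 2]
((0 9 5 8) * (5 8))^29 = (0 8 9)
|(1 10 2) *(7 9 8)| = 3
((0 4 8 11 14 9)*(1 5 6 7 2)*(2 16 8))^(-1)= ((0 4 2 1 5 6 7 16 8 11 14 9))^(-1)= (0 9 14 11 8 16 7 6 5 1 2 4)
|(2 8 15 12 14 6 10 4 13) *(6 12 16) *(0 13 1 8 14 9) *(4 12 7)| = 14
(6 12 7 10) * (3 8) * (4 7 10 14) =(3 8)(4 7 14)(6 12 10) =[0, 1, 2, 8, 7, 5, 12, 14, 3, 9, 6, 11, 10, 13, 4]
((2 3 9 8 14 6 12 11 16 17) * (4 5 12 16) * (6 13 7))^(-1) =((2 3 9 8 14 13 7 6 16 17)(4 5 12 11))^(-1) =(2 17 16 6 7 13 14 8 9 3)(4 11 12 5)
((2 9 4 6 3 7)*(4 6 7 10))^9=(2 6 10 7 9 3 4)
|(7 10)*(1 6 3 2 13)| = 10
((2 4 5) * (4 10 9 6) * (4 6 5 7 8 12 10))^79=((2 4 7 8 12 10 9 5))^79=(2 5 9 10 12 8 7 4)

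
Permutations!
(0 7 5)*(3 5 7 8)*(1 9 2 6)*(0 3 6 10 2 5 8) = [0, 9, 10, 8, 4, 3, 1, 7, 6, 5, 2] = (1 9 5 3 8 6)(2 10)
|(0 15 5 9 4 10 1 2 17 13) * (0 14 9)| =|(0 15 5)(1 2 17 13 14 9 4 10)| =24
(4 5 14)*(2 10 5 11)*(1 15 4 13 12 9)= (1 15 4 11 2 10 5 14 13 12 9)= [0, 15, 10, 3, 11, 14, 6, 7, 8, 1, 5, 2, 9, 12, 13, 4]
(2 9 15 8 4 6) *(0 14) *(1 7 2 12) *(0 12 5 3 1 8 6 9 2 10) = (0 14 12 8 4 9 15 6 5 3 1 7 10) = [14, 7, 2, 1, 9, 3, 5, 10, 4, 15, 0, 11, 8, 13, 12, 6]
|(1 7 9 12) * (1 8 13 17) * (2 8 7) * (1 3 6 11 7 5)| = |(1 2 8 13 17 3 6 11 7 9 12 5)| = 12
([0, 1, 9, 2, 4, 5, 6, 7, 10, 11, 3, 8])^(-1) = (2 3 10 8 11 9)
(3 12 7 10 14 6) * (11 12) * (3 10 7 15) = (3 11 12 15)(6 10 14) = [0, 1, 2, 11, 4, 5, 10, 7, 8, 9, 14, 12, 15, 13, 6, 3]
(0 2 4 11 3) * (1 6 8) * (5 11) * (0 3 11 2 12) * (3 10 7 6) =(0 12)(1 3 10 7 6 8)(2 4 5) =[12, 3, 4, 10, 5, 2, 8, 6, 1, 9, 7, 11, 0]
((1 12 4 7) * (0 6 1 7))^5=(12)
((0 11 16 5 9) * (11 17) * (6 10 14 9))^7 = (0 14 6 16 17 9 10 5 11)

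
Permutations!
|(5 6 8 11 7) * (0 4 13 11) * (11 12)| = |(0 4 13 12 11 7 5 6 8)| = 9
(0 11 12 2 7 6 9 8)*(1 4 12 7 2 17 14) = [11, 4, 2, 3, 12, 5, 9, 6, 0, 8, 10, 7, 17, 13, 1, 15, 16, 14] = (0 11 7 6 9 8)(1 4 12 17 14)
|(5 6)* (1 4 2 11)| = 4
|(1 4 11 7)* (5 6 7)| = |(1 4 11 5 6 7)| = 6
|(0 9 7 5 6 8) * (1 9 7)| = |(0 7 5 6 8)(1 9)| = 10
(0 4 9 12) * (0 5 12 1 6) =[4, 6, 2, 3, 9, 12, 0, 7, 8, 1, 10, 11, 5] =(0 4 9 1 6)(5 12)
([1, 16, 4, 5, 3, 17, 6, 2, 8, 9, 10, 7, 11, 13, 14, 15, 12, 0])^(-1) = (0 17 5 3 4 2 7 11 12 16 1)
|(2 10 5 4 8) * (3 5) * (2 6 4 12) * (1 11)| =|(1 11)(2 10 3 5 12)(4 8 6)| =30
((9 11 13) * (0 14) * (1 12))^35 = ((0 14)(1 12)(9 11 13))^35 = (0 14)(1 12)(9 13 11)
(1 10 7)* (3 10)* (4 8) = [0, 3, 2, 10, 8, 5, 6, 1, 4, 9, 7] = (1 3 10 7)(4 8)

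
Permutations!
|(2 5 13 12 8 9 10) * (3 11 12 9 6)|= |(2 5 13 9 10)(3 11 12 8 6)|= 5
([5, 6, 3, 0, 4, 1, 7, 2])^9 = (0 1 7 3 5 6 2)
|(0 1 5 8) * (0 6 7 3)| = |(0 1 5 8 6 7 3)| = 7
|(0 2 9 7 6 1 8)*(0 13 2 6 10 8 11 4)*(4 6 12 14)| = 12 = |(0 12 14 4)(1 11 6)(2 9 7 10 8 13)|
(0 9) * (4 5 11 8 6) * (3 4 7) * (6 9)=(0 6 7 3 4 5 11 8 9)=[6, 1, 2, 4, 5, 11, 7, 3, 9, 0, 10, 8]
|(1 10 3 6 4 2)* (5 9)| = 6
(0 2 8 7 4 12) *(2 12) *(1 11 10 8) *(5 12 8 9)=(0 8 7 4 2 1 11 10 9 5 12)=[8, 11, 1, 3, 2, 12, 6, 4, 7, 5, 9, 10, 0]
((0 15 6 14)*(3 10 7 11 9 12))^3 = (0 14 6 15)(3 11)(7 12)(9 10)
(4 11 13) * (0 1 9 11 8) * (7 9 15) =(0 1 15 7 9 11 13 4 8) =[1, 15, 2, 3, 8, 5, 6, 9, 0, 11, 10, 13, 12, 4, 14, 7]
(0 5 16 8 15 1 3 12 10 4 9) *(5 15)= [15, 3, 2, 12, 9, 16, 6, 7, 5, 0, 4, 11, 10, 13, 14, 1, 8]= (0 15 1 3 12 10 4 9)(5 16 8)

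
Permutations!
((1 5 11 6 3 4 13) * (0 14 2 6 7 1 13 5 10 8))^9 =(0 1 5 6)(2 8 7 4)(3 14 10 11)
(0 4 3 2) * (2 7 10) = (0 4 3 7 10 2) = [4, 1, 0, 7, 3, 5, 6, 10, 8, 9, 2]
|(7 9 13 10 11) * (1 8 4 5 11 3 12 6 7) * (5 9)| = |(1 8 4 9 13 10 3 12 6 7 5 11)| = 12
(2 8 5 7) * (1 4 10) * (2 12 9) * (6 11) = (1 4 10)(2 8 5 7 12 9)(6 11) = [0, 4, 8, 3, 10, 7, 11, 12, 5, 2, 1, 6, 9]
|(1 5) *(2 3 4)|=6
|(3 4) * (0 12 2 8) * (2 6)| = 10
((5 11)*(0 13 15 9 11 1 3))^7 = (0 3 1 5 11 9 15 13)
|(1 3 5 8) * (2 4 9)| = |(1 3 5 8)(2 4 9)| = 12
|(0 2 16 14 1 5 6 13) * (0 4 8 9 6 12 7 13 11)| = 14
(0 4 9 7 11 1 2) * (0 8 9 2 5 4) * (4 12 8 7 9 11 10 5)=(1 4 2 7 10 5 12 8 11)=[0, 4, 7, 3, 2, 12, 6, 10, 11, 9, 5, 1, 8]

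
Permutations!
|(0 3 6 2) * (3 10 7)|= |(0 10 7 3 6 2)|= 6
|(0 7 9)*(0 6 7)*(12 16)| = |(6 7 9)(12 16)| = 6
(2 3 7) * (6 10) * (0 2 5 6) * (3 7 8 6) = (0 2 7 5 3 8 6 10) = [2, 1, 7, 8, 4, 3, 10, 5, 6, 9, 0]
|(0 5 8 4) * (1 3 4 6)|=7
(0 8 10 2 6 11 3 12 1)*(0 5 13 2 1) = (0 8 10 1 5 13 2 6 11 3 12) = [8, 5, 6, 12, 4, 13, 11, 7, 10, 9, 1, 3, 0, 2]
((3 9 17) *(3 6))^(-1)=(3 6 17 9)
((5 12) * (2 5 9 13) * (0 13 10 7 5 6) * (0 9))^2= (0 2 9 7 12 13 6 10 5)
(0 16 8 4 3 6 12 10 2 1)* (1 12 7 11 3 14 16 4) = (0 4 14 16 8 1)(2 12 10)(3 6 7 11) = [4, 0, 12, 6, 14, 5, 7, 11, 1, 9, 2, 3, 10, 13, 16, 15, 8]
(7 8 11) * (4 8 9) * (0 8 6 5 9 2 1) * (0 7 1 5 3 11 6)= (0 8 6 3 11 1 7 2 5 9 4)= [8, 7, 5, 11, 0, 9, 3, 2, 6, 4, 10, 1]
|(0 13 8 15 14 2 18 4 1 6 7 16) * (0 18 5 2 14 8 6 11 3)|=10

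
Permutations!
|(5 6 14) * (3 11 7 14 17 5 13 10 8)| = |(3 11 7 14 13 10 8)(5 6 17)| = 21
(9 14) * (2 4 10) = (2 4 10)(9 14) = [0, 1, 4, 3, 10, 5, 6, 7, 8, 14, 2, 11, 12, 13, 9]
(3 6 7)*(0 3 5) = (0 3 6 7 5) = [3, 1, 2, 6, 4, 0, 7, 5]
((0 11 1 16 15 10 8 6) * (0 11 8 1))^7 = (0 11 6 8)(1 10 15 16)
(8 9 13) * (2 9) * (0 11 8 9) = (0 11 8 2)(9 13) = [11, 1, 0, 3, 4, 5, 6, 7, 2, 13, 10, 8, 12, 9]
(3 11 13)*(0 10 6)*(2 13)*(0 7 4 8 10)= (2 13 3 11)(4 8 10 6 7)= [0, 1, 13, 11, 8, 5, 7, 4, 10, 9, 6, 2, 12, 3]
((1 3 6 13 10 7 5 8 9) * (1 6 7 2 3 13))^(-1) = (1 6 9 8 5 7 3 2 10 13)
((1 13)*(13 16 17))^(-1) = ((1 16 17 13))^(-1) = (1 13 17 16)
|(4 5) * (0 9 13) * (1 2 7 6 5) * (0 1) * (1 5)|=|(0 9 13 5 4)(1 2 7 6)|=20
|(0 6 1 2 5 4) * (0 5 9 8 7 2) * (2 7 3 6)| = |(0 2 9 8 3 6 1)(4 5)| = 14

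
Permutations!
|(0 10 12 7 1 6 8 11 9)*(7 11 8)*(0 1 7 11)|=|(0 10 12)(1 6 11 9)|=12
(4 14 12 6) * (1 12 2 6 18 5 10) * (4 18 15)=(1 12 15 4 14 2 6 18 5 10)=[0, 12, 6, 3, 14, 10, 18, 7, 8, 9, 1, 11, 15, 13, 2, 4, 16, 17, 5]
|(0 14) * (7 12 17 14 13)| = 6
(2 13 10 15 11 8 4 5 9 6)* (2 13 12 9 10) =[0, 1, 12, 3, 5, 10, 13, 7, 4, 6, 15, 8, 9, 2, 14, 11] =(2 12 9 6 13)(4 5 10 15 11 8)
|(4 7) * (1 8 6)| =6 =|(1 8 6)(4 7)|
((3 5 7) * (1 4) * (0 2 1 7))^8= ((0 2 1 4 7 3 5))^8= (0 2 1 4 7 3 5)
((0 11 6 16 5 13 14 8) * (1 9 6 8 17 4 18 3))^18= (1 17 16 3 14 6 18 13 9 4 5)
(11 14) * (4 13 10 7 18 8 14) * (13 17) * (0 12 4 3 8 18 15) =[12, 1, 2, 8, 17, 5, 6, 15, 14, 9, 7, 3, 4, 10, 11, 0, 16, 13, 18] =(18)(0 12 4 17 13 10 7 15)(3 8 14 11)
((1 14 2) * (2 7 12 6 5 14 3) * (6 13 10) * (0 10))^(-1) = ((0 10 6 5 14 7 12 13)(1 3 2))^(-1) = (0 13 12 7 14 5 6 10)(1 2 3)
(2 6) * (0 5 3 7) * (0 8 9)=(0 5 3 7 8 9)(2 6)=[5, 1, 6, 7, 4, 3, 2, 8, 9, 0]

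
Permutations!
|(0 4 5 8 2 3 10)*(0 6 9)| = |(0 4 5 8 2 3 10 6 9)| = 9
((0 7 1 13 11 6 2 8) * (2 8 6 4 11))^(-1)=((0 7 1 13 2 6 8)(4 11))^(-1)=(0 8 6 2 13 1 7)(4 11)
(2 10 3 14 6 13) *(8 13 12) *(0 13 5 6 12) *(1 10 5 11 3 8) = (0 13 2 5 6)(1 10 8 11 3 14 12) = [13, 10, 5, 14, 4, 6, 0, 7, 11, 9, 8, 3, 1, 2, 12]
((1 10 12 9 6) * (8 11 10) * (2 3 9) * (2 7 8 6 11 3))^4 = ((1 6)(3 9 11 10 12 7 8))^4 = (3 12 9 7 11 8 10)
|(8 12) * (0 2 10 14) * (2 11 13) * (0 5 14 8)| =|(0 11 13 2 10 8 12)(5 14)| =14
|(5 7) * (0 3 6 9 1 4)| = 6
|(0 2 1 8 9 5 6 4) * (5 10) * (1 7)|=|(0 2 7 1 8 9 10 5 6 4)|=10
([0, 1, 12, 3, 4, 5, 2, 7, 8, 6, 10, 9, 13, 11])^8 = (2 13 9)(6 12 11)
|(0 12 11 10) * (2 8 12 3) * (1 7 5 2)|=|(0 3 1 7 5 2 8 12 11 10)|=10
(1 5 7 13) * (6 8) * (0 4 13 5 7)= (0 4 13 1 7 5)(6 8)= [4, 7, 2, 3, 13, 0, 8, 5, 6, 9, 10, 11, 12, 1]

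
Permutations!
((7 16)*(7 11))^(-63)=((7 16 11))^(-63)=(16)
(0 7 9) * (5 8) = (0 7 9)(5 8) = [7, 1, 2, 3, 4, 8, 6, 9, 5, 0]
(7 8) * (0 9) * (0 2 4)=(0 9 2 4)(7 8)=[9, 1, 4, 3, 0, 5, 6, 8, 7, 2]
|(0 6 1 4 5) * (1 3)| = |(0 6 3 1 4 5)| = 6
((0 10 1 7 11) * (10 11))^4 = (11)(1 7 10)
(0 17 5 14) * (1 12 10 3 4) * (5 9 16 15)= (0 17 9 16 15 5 14)(1 12 10 3 4)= [17, 12, 2, 4, 1, 14, 6, 7, 8, 16, 3, 11, 10, 13, 0, 5, 15, 9]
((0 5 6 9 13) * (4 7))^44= (0 13 9 6 5)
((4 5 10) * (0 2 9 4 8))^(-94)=(0 5 2 10 9 8 4)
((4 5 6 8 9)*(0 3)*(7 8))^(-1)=((0 3)(4 5 6 7 8 9))^(-1)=(0 3)(4 9 8 7 6 5)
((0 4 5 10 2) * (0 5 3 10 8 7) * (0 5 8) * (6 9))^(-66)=((0 4 3 10 2 8 7 5)(6 9))^(-66)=(0 7 2 3)(4 5 8 10)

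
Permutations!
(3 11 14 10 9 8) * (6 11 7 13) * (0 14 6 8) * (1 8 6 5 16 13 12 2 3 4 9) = [14, 8, 3, 7, 9, 16, 11, 12, 4, 0, 1, 5, 2, 6, 10, 15, 13] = (0 14 10 1 8 4 9)(2 3 7 12)(5 16 13 6 11)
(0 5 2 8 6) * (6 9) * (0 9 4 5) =(2 8 4 5)(6 9) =[0, 1, 8, 3, 5, 2, 9, 7, 4, 6]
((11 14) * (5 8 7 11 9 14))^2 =(14)(5 7)(8 11)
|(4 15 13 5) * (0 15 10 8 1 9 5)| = |(0 15 13)(1 9 5 4 10 8)| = 6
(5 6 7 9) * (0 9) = (0 9 5 6 7) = [9, 1, 2, 3, 4, 6, 7, 0, 8, 5]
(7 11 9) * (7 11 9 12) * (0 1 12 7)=(0 1 12)(7 9 11)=[1, 12, 2, 3, 4, 5, 6, 9, 8, 11, 10, 7, 0]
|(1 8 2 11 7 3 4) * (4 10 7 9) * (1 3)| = |(1 8 2 11 9 4 3 10 7)| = 9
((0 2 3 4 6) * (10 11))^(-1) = ((0 2 3 4 6)(10 11))^(-1) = (0 6 4 3 2)(10 11)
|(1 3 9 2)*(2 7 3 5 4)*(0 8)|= |(0 8)(1 5 4 2)(3 9 7)|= 12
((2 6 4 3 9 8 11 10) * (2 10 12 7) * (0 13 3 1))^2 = ((0 13 3 9 8 11 12 7 2 6 4 1))^2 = (0 3 8 12 2 4)(1 13 9 11 7 6)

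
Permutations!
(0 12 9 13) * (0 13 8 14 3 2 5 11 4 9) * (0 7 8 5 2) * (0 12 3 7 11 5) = (0 3 12 11 4 9)(7 8 14) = [3, 1, 2, 12, 9, 5, 6, 8, 14, 0, 10, 4, 11, 13, 7]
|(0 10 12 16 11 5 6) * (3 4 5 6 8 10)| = 10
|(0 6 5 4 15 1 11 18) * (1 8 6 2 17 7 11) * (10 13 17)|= 40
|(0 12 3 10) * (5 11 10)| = |(0 12 3 5 11 10)| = 6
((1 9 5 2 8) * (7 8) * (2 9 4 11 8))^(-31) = (1 4 11 8)(2 7)(5 9)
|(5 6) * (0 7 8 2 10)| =|(0 7 8 2 10)(5 6)| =10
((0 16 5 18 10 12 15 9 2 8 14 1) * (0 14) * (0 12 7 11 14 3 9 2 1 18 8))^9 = ((0 16 5 8 12 15 2)(1 3 9)(7 11 14 18 10))^9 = (0 5 12 2 16 8 15)(7 10 18 14 11)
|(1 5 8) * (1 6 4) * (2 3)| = 10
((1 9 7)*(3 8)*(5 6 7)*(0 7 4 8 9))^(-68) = (0 7 1)(3 4 5)(6 9 8) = ((0 7 1)(3 9 5 6 4 8))^(-68)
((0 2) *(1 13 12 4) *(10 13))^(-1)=(0 2)(1 4 12 13 10)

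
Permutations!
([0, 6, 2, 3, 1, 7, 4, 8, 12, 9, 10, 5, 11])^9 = [0, 1, 2, 3, 4, 11, 6, 5, 7, 9, 10, 12, 8]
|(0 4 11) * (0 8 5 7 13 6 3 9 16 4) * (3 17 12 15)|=|(3 9 16 4 11 8 5 7 13 6 17 12 15)|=13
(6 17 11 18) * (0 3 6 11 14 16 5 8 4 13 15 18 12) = [3, 1, 2, 6, 13, 8, 17, 7, 4, 9, 10, 12, 0, 15, 16, 18, 5, 14, 11] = (0 3 6 17 14 16 5 8 4 13 15 18 11 12)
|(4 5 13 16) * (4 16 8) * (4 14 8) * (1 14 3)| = 12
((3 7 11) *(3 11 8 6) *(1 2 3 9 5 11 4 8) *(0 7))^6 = (11)(0 7 1 2 3)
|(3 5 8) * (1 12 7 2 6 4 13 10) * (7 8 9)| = |(1 12 8 3 5 9 7 2 6 4 13 10)| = 12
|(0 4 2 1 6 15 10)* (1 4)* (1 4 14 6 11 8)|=|(0 4 2 14 6 15 10)(1 11 8)|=21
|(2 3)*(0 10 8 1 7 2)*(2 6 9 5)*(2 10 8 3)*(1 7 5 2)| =|(0 8 7 6 9 2 1 5 10 3)| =10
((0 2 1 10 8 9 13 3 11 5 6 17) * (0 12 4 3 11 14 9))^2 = (0 1 8 2 10)(3 9 11 6 12)(4 14 13 5 17)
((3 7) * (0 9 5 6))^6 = (0 5)(6 9)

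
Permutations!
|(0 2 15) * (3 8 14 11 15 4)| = |(0 2 4 3 8 14 11 15)| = 8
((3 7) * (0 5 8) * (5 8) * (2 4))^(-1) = ((0 8)(2 4)(3 7))^(-1) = (0 8)(2 4)(3 7)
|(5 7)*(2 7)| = 3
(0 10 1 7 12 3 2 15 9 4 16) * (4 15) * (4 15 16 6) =[10, 7, 15, 2, 6, 5, 4, 12, 8, 16, 1, 11, 3, 13, 14, 9, 0] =(0 10 1 7 12 3 2 15 9 16)(4 6)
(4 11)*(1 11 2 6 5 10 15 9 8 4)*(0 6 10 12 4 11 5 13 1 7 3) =(0 6 13 1 5 12 4 2 10 15 9 8 11 7 3) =[6, 5, 10, 0, 2, 12, 13, 3, 11, 8, 15, 7, 4, 1, 14, 9]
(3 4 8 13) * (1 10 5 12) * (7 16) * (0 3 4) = (0 3)(1 10 5 12)(4 8 13)(7 16) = [3, 10, 2, 0, 8, 12, 6, 16, 13, 9, 5, 11, 1, 4, 14, 15, 7]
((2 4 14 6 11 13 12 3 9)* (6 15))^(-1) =(2 9 3 12 13 11 6 15 14 4)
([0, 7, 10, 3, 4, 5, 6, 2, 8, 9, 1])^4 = (10)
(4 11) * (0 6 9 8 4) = (0 6 9 8 4 11) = [6, 1, 2, 3, 11, 5, 9, 7, 4, 8, 10, 0]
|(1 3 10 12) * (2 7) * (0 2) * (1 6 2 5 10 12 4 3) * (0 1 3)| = |(0 5 10 4)(1 3 12 6 2 7)| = 12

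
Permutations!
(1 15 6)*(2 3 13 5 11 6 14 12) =(1 15 14 12 2 3 13 5 11 6) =[0, 15, 3, 13, 4, 11, 1, 7, 8, 9, 10, 6, 2, 5, 12, 14]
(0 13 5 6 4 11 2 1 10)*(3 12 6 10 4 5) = (0 13 3 12 6 5 10)(1 4 11 2) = [13, 4, 1, 12, 11, 10, 5, 7, 8, 9, 0, 2, 6, 3]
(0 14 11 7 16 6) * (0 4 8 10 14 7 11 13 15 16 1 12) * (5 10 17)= (0 7 1 12)(4 8 17 5 10 14 13 15 16 6)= [7, 12, 2, 3, 8, 10, 4, 1, 17, 9, 14, 11, 0, 15, 13, 16, 6, 5]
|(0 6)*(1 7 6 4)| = |(0 4 1 7 6)| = 5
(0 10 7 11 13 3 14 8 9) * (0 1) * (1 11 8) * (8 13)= [10, 0, 2, 14, 4, 5, 6, 13, 9, 11, 7, 8, 12, 3, 1]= (0 10 7 13 3 14 1)(8 9 11)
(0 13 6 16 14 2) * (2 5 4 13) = (0 2)(4 13 6 16 14 5) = [2, 1, 0, 3, 13, 4, 16, 7, 8, 9, 10, 11, 12, 6, 5, 15, 14]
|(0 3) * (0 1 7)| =4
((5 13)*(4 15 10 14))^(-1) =((4 15 10 14)(5 13))^(-1) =(4 14 10 15)(5 13)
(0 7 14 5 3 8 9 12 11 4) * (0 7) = (3 8 9 12 11 4 7 14 5) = [0, 1, 2, 8, 7, 3, 6, 14, 9, 12, 10, 4, 11, 13, 5]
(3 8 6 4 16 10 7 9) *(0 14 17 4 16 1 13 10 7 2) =(0 14 17 4 1 13 10 2)(3 8 6 16 7 9) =[14, 13, 0, 8, 1, 5, 16, 9, 6, 3, 2, 11, 12, 10, 17, 15, 7, 4]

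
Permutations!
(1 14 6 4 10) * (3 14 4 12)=(1 4 10)(3 14 6 12)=[0, 4, 2, 14, 10, 5, 12, 7, 8, 9, 1, 11, 3, 13, 6]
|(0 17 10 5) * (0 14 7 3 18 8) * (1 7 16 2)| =12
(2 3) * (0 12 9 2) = [12, 1, 3, 0, 4, 5, 6, 7, 8, 2, 10, 11, 9] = (0 12 9 2 3)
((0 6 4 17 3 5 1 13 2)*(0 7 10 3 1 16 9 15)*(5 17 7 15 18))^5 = ((0 6 4 7 10 3 17 1 13 2 15)(5 16 9 18))^5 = (0 3 15 10 2 7 13 4 1 6 17)(5 16 9 18)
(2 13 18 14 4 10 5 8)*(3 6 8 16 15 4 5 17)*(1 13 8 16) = (1 13 18 14 5)(2 8)(3 6 16 15 4 10 17) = [0, 13, 8, 6, 10, 1, 16, 7, 2, 9, 17, 11, 12, 18, 5, 4, 15, 3, 14]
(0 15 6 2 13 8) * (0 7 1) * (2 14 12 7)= [15, 0, 13, 3, 4, 5, 14, 1, 2, 9, 10, 11, 7, 8, 12, 6]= (0 15 6 14 12 7 1)(2 13 8)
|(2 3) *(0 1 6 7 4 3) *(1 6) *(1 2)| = 7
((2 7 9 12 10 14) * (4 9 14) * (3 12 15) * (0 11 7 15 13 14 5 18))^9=(0 18 5 7 11)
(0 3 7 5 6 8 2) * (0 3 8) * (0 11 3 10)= (0 8 2 10)(3 7 5 6 11)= [8, 1, 10, 7, 4, 6, 11, 5, 2, 9, 0, 3]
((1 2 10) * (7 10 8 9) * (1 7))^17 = ((1 2 8 9)(7 10))^17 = (1 2 8 9)(7 10)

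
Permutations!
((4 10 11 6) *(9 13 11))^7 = (4 10 9 13 11 6)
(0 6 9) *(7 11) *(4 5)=[6, 1, 2, 3, 5, 4, 9, 11, 8, 0, 10, 7]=(0 6 9)(4 5)(7 11)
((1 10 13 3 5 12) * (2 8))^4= (1 5 13)(3 10 12)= ((1 10 13 3 5 12)(2 8))^4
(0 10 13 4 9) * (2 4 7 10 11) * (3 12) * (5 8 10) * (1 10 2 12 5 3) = (0 11 12 1 10 13 7 3 5 8 2 4 9) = [11, 10, 4, 5, 9, 8, 6, 3, 2, 0, 13, 12, 1, 7]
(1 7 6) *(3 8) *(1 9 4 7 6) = (1 6 9 4 7)(3 8) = [0, 6, 2, 8, 7, 5, 9, 1, 3, 4]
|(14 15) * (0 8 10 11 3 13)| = 6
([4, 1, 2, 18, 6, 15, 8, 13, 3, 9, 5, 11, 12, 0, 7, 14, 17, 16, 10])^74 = (0 6 3 10 15 7)(4 8 18 5 14 13)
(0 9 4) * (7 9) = [7, 1, 2, 3, 0, 5, 6, 9, 8, 4] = (0 7 9 4)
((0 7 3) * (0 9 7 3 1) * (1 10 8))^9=((0 3 9 7 10 8 1))^9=(0 9 10 1 3 7 8)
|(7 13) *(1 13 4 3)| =|(1 13 7 4 3)| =5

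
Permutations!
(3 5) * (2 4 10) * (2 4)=(3 5)(4 10)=[0, 1, 2, 5, 10, 3, 6, 7, 8, 9, 4]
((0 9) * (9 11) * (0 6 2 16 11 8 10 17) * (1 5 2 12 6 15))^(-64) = ((0 8 10 17)(1 5 2 16 11 9 15)(6 12))^(-64) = (17)(1 15 9 11 16 2 5)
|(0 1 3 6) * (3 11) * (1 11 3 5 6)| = 4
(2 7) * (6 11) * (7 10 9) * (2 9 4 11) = [0, 1, 10, 3, 11, 5, 2, 9, 8, 7, 4, 6] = (2 10 4 11 6)(7 9)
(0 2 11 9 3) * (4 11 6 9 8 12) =(0 2 6 9 3)(4 11 8 12) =[2, 1, 6, 0, 11, 5, 9, 7, 12, 3, 10, 8, 4]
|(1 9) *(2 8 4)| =|(1 9)(2 8 4)| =6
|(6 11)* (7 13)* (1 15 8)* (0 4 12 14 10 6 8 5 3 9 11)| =|(0 4 12 14 10 6)(1 15 5 3 9 11 8)(7 13)| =42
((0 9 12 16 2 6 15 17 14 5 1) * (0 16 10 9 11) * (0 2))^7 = (0 5 15 11 1 17 2 16 14 6)(9 12 10)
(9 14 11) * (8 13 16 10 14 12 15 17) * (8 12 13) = [0, 1, 2, 3, 4, 5, 6, 7, 8, 13, 14, 9, 15, 16, 11, 17, 10, 12] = (9 13 16 10 14 11)(12 15 17)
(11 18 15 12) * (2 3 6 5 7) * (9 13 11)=[0, 1, 3, 6, 4, 7, 5, 2, 8, 13, 10, 18, 9, 11, 14, 12, 16, 17, 15]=(2 3 6 5 7)(9 13 11 18 15 12)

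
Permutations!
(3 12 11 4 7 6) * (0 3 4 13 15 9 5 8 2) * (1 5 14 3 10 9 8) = (0 10 9 14 3 12 11 13 15 8 2)(1 5)(4 7 6) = [10, 5, 0, 12, 7, 1, 4, 6, 2, 14, 9, 13, 11, 15, 3, 8]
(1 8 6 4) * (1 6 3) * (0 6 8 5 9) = (0 6 4 8 3 1 5 9) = [6, 5, 2, 1, 8, 9, 4, 7, 3, 0]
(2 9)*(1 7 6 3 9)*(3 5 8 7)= (1 3 9 2)(5 8 7 6)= [0, 3, 1, 9, 4, 8, 5, 6, 7, 2]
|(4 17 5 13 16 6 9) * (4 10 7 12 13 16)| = |(4 17 5 16 6 9 10 7 12 13)| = 10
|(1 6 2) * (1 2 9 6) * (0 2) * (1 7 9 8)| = 10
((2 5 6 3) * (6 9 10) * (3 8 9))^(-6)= (6 9)(8 10)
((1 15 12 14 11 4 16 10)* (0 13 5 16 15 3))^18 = (0 10 13 1 5 3 16)(4 14 15 11 12)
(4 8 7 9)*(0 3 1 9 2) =(0 3 1 9 4 8 7 2) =[3, 9, 0, 1, 8, 5, 6, 2, 7, 4]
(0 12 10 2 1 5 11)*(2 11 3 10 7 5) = (0 12 7 5 3 10 11)(1 2) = [12, 2, 1, 10, 4, 3, 6, 5, 8, 9, 11, 0, 7]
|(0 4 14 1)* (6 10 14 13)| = 7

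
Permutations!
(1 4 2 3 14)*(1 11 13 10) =[0, 4, 3, 14, 2, 5, 6, 7, 8, 9, 1, 13, 12, 10, 11] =(1 4 2 3 14 11 13 10)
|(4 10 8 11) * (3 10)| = 5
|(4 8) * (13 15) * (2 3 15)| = |(2 3 15 13)(4 8)| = 4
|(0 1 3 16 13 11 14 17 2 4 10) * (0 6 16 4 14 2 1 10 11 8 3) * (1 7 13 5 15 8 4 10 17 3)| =|(0 17 7 13 4 11 2 14 3 10 6 16 5 15 8 1)| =16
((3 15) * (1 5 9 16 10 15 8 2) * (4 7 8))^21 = (1 2 8 7 4 3 15 10 16 9 5)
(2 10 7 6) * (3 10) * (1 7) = (1 7 6 2 3 10) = [0, 7, 3, 10, 4, 5, 2, 6, 8, 9, 1]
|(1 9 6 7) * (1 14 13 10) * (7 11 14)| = 7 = |(1 9 6 11 14 13 10)|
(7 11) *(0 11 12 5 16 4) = (0 11 7 12 5 16 4) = [11, 1, 2, 3, 0, 16, 6, 12, 8, 9, 10, 7, 5, 13, 14, 15, 4]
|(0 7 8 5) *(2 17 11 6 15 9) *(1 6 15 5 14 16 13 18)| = 10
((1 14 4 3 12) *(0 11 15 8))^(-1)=((0 11 15 8)(1 14 4 3 12))^(-1)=(0 8 15 11)(1 12 3 4 14)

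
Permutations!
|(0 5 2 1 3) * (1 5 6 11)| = 10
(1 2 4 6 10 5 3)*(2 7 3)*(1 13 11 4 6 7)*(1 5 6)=[0, 5, 1, 13, 7, 2, 10, 3, 8, 9, 6, 4, 12, 11]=(1 5 2)(3 13 11 4 7)(6 10)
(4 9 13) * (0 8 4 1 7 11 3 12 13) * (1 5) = (0 8 4 9)(1 7 11 3 12 13 5) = [8, 7, 2, 12, 9, 1, 6, 11, 4, 0, 10, 3, 13, 5]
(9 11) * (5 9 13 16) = (5 9 11 13 16) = [0, 1, 2, 3, 4, 9, 6, 7, 8, 11, 10, 13, 12, 16, 14, 15, 5]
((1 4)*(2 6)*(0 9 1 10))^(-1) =(0 10 4 1 9)(2 6) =((0 9 1 4 10)(2 6))^(-1)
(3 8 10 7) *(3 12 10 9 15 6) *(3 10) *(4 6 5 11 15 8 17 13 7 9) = (3 17 13 7 12)(4 6 10 9 8)(5 11 15) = [0, 1, 2, 17, 6, 11, 10, 12, 4, 8, 9, 15, 3, 7, 14, 5, 16, 13]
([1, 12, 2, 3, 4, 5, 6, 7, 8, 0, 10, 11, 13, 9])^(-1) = [9, 0, 2, 3, 4, 5, 6, 7, 8, 13, 10, 11, 1, 12]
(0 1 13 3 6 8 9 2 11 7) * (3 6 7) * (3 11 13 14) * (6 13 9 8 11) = [1, 14, 9, 7, 4, 5, 11, 0, 8, 2, 10, 6, 12, 13, 3] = (0 1 14 3 7)(2 9)(6 11)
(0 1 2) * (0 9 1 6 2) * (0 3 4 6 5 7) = [5, 3, 9, 4, 6, 7, 2, 0, 8, 1] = (0 5 7)(1 3 4 6 2 9)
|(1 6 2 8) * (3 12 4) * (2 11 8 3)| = 4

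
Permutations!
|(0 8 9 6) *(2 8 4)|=6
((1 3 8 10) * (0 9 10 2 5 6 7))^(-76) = (0 3 6 10 2)(1 5 9 8 7)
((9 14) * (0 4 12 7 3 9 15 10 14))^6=(15)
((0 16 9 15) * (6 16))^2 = (0 16 15 6 9) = ((0 6 16 9 15))^2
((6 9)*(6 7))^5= ((6 9 7))^5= (6 7 9)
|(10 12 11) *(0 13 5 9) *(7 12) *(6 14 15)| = 12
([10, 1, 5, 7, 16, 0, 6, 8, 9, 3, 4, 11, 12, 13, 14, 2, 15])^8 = (0 10 4 16 15 2 5)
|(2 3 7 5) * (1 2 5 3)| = |(1 2)(3 7)| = 2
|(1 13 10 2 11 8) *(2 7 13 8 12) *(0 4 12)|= 30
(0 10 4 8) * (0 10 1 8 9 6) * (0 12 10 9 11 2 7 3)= [1, 8, 7, 0, 11, 5, 12, 3, 9, 6, 4, 2, 10]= (0 1 8 9 6 12 10 4 11 2 7 3)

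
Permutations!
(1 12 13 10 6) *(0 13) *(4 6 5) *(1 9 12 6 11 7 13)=[1, 6, 2, 3, 11, 4, 9, 13, 8, 12, 5, 7, 0, 10]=(0 1 6 9 12)(4 11 7 13 10 5)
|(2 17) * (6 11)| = 2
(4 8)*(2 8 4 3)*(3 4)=(2 8 4 3)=[0, 1, 8, 2, 3, 5, 6, 7, 4]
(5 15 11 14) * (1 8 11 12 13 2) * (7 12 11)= (1 8 7 12 13 2)(5 15 11 14)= [0, 8, 1, 3, 4, 15, 6, 12, 7, 9, 10, 14, 13, 2, 5, 11]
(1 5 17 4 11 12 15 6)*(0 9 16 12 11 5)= [9, 0, 2, 3, 5, 17, 1, 7, 8, 16, 10, 11, 15, 13, 14, 6, 12, 4]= (0 9 16 12 15 6 1)(4 5 17)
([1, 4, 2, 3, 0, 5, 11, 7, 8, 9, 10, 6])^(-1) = [4, 0, 2, 3, 1, 5, 11, 7, 8, 9, 10, 6]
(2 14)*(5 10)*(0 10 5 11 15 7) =[10, 1, 14, 3, 4, 5, 6, 0, 8, 9, 11, 15, 12, 13, 2, 7] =(0 10 11 15 7)(2 14)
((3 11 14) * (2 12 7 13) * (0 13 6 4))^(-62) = ((0 13 2 12 7 6 4)(3 11 14))^(-62) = (0 13 2 12 7 6 4)(3 11 14)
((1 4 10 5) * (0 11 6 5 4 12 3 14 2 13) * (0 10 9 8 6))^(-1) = (0 11)(1 5 6 8 9 4 10 13 2 14 3 12) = ((0 11)(1 12 3 14 2 13 10 4 9 8 6 5))^(-1)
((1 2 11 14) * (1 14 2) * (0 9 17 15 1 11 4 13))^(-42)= (0 15 2)(1 4 9)(11 13 17)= ((0 9 17 15 1 11 2 4 13))^(-42)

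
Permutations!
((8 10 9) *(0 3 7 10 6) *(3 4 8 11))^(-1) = (0 6 8 4)(3 11 9 10 7)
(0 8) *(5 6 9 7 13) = (0 8)(5 6 9 7 13) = [8, 1, 2, 3, 4, 6, 9, 13, 0, 7, 10, 11, 12, 5]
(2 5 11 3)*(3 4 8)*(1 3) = (1 3 2 5 11 4 8) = [0, 3, 5, 2, 8, 11, 6, 7, 1, 9, 10, 4]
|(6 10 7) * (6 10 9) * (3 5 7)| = |(3 5 7 10)(6 9)| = 4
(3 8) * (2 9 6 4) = (2 9 6 4)(3 8) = [0, 1, 9, 8, 2, 5, 4, 7, 3, 6]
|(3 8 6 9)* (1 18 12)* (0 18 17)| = 20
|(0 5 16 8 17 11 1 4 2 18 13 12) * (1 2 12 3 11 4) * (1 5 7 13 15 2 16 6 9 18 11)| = 17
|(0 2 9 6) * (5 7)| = 4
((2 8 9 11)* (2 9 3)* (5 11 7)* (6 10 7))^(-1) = (2 3 8)(5 7 10 6 9 11)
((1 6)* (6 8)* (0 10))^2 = (10)(1 6 8)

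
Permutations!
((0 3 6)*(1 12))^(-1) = (0 6 3)(1 12)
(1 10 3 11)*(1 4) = (1 10 3 11 4) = [0, 10, 2, 11, 1, 5, 6, 7, 8, 9, 3, 4]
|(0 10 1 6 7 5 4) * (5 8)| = 8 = |(0 10 1 6 7 8 5 4)|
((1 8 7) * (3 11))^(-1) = (1 7 8)(3 11)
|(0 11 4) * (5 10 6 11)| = 6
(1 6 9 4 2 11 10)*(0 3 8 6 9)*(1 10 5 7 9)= (0 3 8 6)(2 11 5 7 9 4)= [3, 1, 11, 8, 2, 7, 0, 9, 6, 4, 10, 5]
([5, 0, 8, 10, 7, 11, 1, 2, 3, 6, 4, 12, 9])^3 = (0 12 1 11 6 5 9)(2 10)(3 7)(4 8)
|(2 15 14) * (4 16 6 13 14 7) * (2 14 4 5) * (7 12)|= 20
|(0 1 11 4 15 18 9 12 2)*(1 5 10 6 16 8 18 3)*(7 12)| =55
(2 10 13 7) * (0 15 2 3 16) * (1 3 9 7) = (0 15 2 10 13 1 3 16)(7 9) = [15, 3, 10, 16, 4, 5, 6, 9, 8, 7, 13, 11, 12, 1, 14, 2, 0]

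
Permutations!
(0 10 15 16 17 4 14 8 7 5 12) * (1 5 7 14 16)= (0 10 15 1 5 12)(4 16 17)(8 14)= [10, 5, 2, 3, 16, 12, 6, 7, 14, 9, 15, 11, 0, 13, 8, 1, 17, 4]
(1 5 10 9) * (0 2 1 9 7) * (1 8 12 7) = [2, 5, 8, 3, 4, 10, 6, 0, 12, 9, 1, 11, 7] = (0 2 8 12 7)(1 5 10)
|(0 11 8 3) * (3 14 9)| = |(0 11 8 14 9 3)| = 6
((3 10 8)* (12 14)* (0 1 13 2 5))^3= (0 2 1 5 13)(12 14)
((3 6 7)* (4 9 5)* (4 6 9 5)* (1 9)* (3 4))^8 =(1 3 9)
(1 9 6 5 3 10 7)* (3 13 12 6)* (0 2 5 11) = (0 2 5 13 12 6 11)(1 9 3 10 7) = [2, 9, 5, 10, 4, 13, 11, 1, 8, 3, 7, 0, 6, 12]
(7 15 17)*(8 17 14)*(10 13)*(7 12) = (7 15 14 8 17 12)(10 13) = [0, 1, 2, 3, 4, 5, 6, 15, 17, 9, 13, 11, 7, 10, 8, 14, 16, 12]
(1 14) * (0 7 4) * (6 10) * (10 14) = (0 7 4)(1 10 6 14) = [7, 10, 2, 3, 0, 5, 14, 4, 8, 9, 6, 11, 12, 13, 1]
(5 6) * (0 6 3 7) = (0 6 5 3 7) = [6, 1, 2, 7, 4, 3, 5, 0]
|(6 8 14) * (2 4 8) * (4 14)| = |(2 14 6)(4 8)| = 6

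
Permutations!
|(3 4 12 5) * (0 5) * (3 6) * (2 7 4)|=8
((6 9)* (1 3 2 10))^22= ((1 3 2 10)(6 9))^22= (1 2)(3 10)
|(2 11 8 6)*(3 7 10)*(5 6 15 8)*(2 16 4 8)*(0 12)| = 24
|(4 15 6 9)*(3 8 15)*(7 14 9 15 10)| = |(3 8 10 7 14 9 4)(6 15)| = 14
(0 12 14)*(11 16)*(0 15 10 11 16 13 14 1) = (16)(0 12 1)(10 11 13 14 15) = [12, 0, 2, 3, 4, 5, 6, 7, 8, 9, 11, 13, 1, 14, 15, 10, 16]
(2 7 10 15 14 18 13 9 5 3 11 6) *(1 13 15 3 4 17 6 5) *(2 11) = (1 13 9)(2 7 10 3)(4 17 6 11 5)(14 18 15) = [0, 13, 7, 2, 17, 4, 11, 10, 8, 1, 3, 5, 12, 9, 18, 14, 16, 6, 15]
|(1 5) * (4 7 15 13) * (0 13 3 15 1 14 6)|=|(0 13 4 7 1 5 14 6)(3 15)|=8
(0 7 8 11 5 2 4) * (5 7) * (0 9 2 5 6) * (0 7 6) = (2 4 9)(6 7 8 11) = [0, 1, 4, 3, 9, 5, 7, 8, 11, 2, 10, 6]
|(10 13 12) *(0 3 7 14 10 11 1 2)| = |(0 3 7 14 10 13 12 11 1 2)| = 10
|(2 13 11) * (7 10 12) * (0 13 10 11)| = |(0 13)(2 10 12 7 11)| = 10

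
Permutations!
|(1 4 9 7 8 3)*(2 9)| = 7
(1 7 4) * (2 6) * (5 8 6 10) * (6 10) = (1 7 4)(2 6)(5 8 10) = [0, 7, 6, 3, 1, 8, 2, 4, 10, 9, 5]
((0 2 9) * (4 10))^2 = ((0 2 9)(4 10))^2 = (10)(0 9 2)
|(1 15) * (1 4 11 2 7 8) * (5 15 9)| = |(1 9 5 15 4 11 2 7 8)| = 9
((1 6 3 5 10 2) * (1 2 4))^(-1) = (1 4 10 5 3 6)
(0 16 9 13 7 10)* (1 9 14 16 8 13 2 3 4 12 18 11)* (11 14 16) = (0 8 13 7 10)(1 9 2 3 4 12 18 14 11) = [8, 9, 3, 4, 12, 5, 6, 10, 13, 2, 0, 1, 18, 7, 11, 15, 16, 17, 14]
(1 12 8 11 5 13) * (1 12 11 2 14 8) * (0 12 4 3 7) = (0 12 1 11 5 13 4 3 7)(2 14 8) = [12, 11, 14, 7, 3, 13, 6, 0, 2, 9, 10, 5, 1, 4, 8]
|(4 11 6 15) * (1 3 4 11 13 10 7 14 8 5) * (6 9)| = |(1 3 4 13 10 7 14 8 5)(6 15 11 9)| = 36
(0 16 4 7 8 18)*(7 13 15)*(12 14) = (0 16 4 13 15 7 8 18)(12 14) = [16, 1, 2, 3, 13, 5, 6, 8, 18, 9, 10, 11, 14, 15, 12, 7, 4, 17, 0]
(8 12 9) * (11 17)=(8 12 9)(11 17)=[0, 1, 2, 3, 4, 5, 6, 7, 12, 8, 10, 17, 9, 13, 14, 15, 16, 11]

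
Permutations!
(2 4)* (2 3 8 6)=[0, 1, 4, 8, 3, 5, 2, 7, 6]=(2 4 3 8 6)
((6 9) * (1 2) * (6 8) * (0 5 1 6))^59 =(0 2 8 1 9 5 6)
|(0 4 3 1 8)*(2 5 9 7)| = 20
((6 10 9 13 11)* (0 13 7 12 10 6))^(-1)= (0 11 13)(7 9 10 12)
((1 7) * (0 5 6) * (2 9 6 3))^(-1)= (0 6 9 2 3 5)(1 7)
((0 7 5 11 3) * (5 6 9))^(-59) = (0 5 7 11 6 3 9)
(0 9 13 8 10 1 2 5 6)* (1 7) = [9, 2, 5, 3, 4, 6, 0, 1, 10, 13, 7, 11, 12, 8] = (0 9 13 8 10 7 1 2 5 6)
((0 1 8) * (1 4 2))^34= (0 8 1 2 4)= ((0 4 2 1 8))^34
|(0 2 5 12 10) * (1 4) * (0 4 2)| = |(1 2 5 12 10 4)| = 6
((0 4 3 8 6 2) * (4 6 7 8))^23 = (0 2 6)(3 4)(7 8)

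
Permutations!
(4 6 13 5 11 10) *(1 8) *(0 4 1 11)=(0 4 6 13 5)(1 8 11 10)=[4, 8, 2, 3, 6, 0, 13, 7, 11, 9, 1, 10, 12, 5]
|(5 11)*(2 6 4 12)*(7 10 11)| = 4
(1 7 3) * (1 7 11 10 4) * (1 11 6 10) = [0, 6, 2, 7, 11, 5, 10, 3, 8, 9, 4, 1] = (1 6 10 4 11)(3 7)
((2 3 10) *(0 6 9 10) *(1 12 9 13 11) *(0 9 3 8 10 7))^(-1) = ((0 6 13 11 1 12 3 9 7)(2 8 10))^(-1) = (0 7 9 3 12 1 11 13 6)(2 10 8)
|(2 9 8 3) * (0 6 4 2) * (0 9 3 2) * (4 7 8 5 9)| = |(0 6 7 8 2 3 4)(5 9)| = 14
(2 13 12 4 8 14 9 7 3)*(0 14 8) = (0 14 9 7 3 2 13 12 4) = [14, 1, 13, 2, 0, 5, 6, 3, 8, 7, 10, 11, 4, 12, 9]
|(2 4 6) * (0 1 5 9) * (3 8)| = 12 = |(0 1 5 9)(2 4 6)(3 8)|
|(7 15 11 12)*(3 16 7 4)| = |(3 16 7 15 11 12 4)| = 7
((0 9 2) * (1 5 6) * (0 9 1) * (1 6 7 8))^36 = ((0 6)(1 5 7 8)(2 9))^36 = (9)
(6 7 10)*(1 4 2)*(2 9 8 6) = (1 4 9 8 6 7 10 2) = [0, 4, 1, 3, 9, 5, 7, 10, 6, 8, 2]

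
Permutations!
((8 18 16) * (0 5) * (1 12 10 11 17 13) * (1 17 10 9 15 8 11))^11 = (0 5)(1 9 8 16 10 12 15 18 11)(13 17)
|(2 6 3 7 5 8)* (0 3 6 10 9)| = |(0 3 7 5 8 2 10 9)| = 8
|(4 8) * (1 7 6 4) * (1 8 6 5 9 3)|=|(1 7 5 9 3)(4 6)|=10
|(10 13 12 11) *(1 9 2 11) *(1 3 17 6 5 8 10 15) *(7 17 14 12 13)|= 30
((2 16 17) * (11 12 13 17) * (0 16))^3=((0 16 11 12 13 17 2))^3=(0 12 2 11 17 16 13)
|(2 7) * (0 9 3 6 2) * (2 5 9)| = |(0 2 7)(3 6 5 9)| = 12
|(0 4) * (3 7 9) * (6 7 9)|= 2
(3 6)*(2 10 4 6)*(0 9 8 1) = (0 9 8 1)(2 10 4 6 3) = [9, 0, 10, 2, 6, 5, 3, 7, 1, 8, 4]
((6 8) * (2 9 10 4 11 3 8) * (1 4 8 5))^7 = ((1 4 11 3 5)(2 9 10 8 6))^7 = (1 11 5 4 3)(2 10 6 9 8)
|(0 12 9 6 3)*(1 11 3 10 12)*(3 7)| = |(0 1 11 7 3)(6 10 12 9)| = 20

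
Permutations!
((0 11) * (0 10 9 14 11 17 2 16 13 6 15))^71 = (0 17 2 16 13 6 15)(9 10 11 14)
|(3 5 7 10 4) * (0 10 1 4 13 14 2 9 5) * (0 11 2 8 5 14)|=|(0 10 13)(1 4 3 11 2 9 14 8 5 7)|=30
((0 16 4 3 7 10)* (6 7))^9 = (0 4 6 10 16 3 7)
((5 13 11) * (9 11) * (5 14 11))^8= (14)(5 9 13)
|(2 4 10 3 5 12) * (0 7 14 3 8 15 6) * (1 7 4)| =42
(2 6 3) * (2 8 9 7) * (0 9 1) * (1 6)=(0 9 7 2 1)(3 8 6)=[9, 0, 1, 8, 4, 5, 3, 2, 6, 7]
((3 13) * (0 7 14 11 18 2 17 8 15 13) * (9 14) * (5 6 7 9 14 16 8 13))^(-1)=((0 9 16 8 15 5 6 7 14 11 18 2 17 13 3))^(-1)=(0 3 13 17 2 18 11 14 7 6 5 15 8 16 9)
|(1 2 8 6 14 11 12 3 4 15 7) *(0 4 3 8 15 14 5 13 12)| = 20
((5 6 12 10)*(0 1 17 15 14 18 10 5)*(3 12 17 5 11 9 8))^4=(0 17 10 6 18 5 14 1 15)(3 8 9 11 12)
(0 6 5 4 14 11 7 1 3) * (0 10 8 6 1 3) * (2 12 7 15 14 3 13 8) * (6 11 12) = (0 1)(2 6 5 4 3 10)(7 13 8 11 15 14 12) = [1, 0, 6, 10, 3, 4, 5, 13, 11, 9, 2, 15, 7, 8, 12, 14]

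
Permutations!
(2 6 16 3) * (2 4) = (2 6 16 3 4) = [0, 1, 6, 4, 2, 5, 16, 7, 8, 9, 10, 11, 12, 13, 14, 15, 3]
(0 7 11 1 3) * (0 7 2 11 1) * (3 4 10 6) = (0 2 11)(1 4 10 6 3 7) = [2, 4, 11, 7, 10, 5, 3, 1, 8, 9, 6, 0]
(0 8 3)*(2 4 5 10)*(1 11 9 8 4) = [4, 11, 1, 0, 5, 10, 6, 7, 3, 8, 2, 9] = (0 4 5 10 2 1 11 9 8 3)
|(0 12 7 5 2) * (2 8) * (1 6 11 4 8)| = |(0 12 7 5 1 6 11 4 8 2)| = 10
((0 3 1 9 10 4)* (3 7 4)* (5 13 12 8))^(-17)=((0 7 4)(1 9 10 3)(5 13 12 8))^(-17)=(0 7 4)(1 3 10 9)(5 8 12 13)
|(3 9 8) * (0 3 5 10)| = 6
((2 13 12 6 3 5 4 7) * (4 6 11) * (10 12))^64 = ((2 13 10 12 11 4 7)(3 5 6))^64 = (2 13 10 12 11 4 7)(3 5 6)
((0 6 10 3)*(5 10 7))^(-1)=(0 3 10 5 7 6)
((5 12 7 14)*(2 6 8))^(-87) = ((2 6 8)(5 12 7 14))^(-87) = (5 12 7 14)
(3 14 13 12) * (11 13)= (3 14 11 13 12)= [0, 1, 2, 14, 4, 5, 6, 7, 8, 9, 10, 13, 3, 12, 11]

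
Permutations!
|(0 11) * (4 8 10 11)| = |(0 4 8 10 11)| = 5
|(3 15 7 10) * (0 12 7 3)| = 4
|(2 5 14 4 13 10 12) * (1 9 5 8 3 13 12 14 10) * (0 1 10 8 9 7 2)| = |(0 1 7 2 9 5 8 3 13 10 14 4 12)| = 13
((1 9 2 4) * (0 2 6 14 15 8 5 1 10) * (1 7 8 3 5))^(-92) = ((0 2 4 10)(1 9 6 14 15 3 5 7 8))^(-92) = (1 7 3 14 9 8 5 15 6)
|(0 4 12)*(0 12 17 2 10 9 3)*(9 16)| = |(0 4 17 2 10 16 9 3)| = 8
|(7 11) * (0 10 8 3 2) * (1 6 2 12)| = 8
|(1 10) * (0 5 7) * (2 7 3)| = 10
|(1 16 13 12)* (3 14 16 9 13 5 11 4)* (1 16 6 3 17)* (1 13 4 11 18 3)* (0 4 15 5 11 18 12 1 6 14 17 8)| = |(0 4 8)(1 9 15 5 12 16 11 18 3 17 13)| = 33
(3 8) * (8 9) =(3 9 8) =[0, 1, 2, 9, 4, 5, 6, 7, 3, 8]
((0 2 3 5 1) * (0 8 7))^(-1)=(0 7 8 1 5 3 2)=((0 2 3 5 1 8 7))^(-1)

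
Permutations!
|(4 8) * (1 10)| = |(1 10)(4 8)| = 2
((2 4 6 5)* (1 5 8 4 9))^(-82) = (1 2)(4 8 6)(5 9)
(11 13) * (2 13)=(2 13 11)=[0, 1, 13, 3, 4, 5, 6, 7, 8, 9, 10, 2, 12, 11]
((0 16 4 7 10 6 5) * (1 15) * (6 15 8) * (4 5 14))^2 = (0 5 16)(1 6 4 10)(7 15 8 14)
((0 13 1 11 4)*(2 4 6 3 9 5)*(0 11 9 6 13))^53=(1 4 9 11 5 13 2)(3 6)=((1 9 5 2 4 11 13)(3 6))^53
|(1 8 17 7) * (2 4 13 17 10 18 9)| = |(1 8 10 18 9 2 4 13 17 7)| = 10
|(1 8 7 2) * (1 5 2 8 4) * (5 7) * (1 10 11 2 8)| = 6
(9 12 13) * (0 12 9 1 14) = (0 12 13 1 14) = [12, 14, 2, 3, 4, 5, 6, 7, 8, 9, 10, 11, 13, 1, 0]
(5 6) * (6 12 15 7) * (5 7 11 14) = [0, 1, 2, 3, 4, 12, 7, 6, 8, 9, 10, 14, 15, 13, 5, 11] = (5 12 15 11 14)(6 7)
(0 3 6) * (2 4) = [3, 1, 4, 6, 2, 5, 0] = (0 3 6)(2 4)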